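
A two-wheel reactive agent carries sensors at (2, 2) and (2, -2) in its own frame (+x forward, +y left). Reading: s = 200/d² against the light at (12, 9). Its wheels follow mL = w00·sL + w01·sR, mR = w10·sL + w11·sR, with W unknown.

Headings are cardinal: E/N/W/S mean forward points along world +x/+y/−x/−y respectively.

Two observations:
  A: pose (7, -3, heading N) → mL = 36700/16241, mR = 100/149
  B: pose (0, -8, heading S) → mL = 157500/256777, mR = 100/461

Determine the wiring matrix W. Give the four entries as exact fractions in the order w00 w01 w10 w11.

obs A: pose=(7,-3,N) → sL=200/149, sR=200/109, mL=36700/16241, mR=100/149
obs B: pose=(0,-8,S) → sL=200/461, sR=200/557, mL=157500/256777, mR=100/461
sensor matrix S = [[200/149, 200/109], [200/461, 200/557]]; det S = -1309760000/4170315257
solve [mL_A; mL_B] = S·[w00; w01] and [mR_A; mR_B] = S·[w10; w11]:
  w00 = 1, w01 = 1/2, w10 = 1/2, w11 = 0

1 1/2 1/2 0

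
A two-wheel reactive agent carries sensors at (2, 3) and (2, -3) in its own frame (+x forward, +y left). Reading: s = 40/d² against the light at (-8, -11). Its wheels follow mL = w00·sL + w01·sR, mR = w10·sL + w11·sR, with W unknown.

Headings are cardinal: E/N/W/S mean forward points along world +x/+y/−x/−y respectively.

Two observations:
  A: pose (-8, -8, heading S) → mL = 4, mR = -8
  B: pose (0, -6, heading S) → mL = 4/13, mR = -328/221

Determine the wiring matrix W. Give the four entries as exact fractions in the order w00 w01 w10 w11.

obs A: pose=(-8,-8,S) → sL=4, sR=4, mL=4, mR=-8
obs B: pose=(0,-6,S) → sL=4/13, sR=20/17, mL=4/13, mR=-328/221
sensor matrix S = [[4, 4], [4/13, 20/17]]; det S = 768/221
solve [mL_A; mL_B] = S·[w00; w01] and [mR_A; mR_B] = S·[w10; w11]:
  w00 = 1, w01 = 0, w10 = -1, w11 = -1

1 0 -1 -1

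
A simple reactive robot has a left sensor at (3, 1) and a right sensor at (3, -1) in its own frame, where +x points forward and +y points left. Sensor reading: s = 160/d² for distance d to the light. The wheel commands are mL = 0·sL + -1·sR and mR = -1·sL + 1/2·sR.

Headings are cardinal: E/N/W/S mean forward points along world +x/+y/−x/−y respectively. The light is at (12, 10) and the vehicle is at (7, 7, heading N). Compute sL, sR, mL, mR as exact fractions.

40/9 10 -10 5/9

left sensor world pos  = (6, 10); dL² = 36
right sensor world pos = (8, 10); dR² = 16
sL = 160/36 = 40/9
sR = 160/16 = 10
mL = 0·sL + -1·sR = -10
mR = -1·sL + 1/2·sR = 5/9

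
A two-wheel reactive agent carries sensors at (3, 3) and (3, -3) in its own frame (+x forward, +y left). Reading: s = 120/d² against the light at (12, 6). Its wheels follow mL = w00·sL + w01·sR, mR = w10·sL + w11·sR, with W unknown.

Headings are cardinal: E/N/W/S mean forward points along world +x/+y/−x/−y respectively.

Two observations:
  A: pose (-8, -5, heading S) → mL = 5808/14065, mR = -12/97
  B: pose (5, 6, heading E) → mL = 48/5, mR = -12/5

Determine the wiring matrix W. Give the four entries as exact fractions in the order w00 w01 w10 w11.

obs A: pose=(-8,-5,S) → sL=24/97, sR=24/145, mL=5808/14065, mR=-12/97
obs B: pose=(5,6,E) → sL=24/5, sR=24/5, mL=48/5, mR=-12/5
sensor matrix S = [[24/97, 24/145], [24/5, 24/5]]; det S = 27648/70325
solve [mL_A; mL_B] = S·[w00; w01] and [mR_A; mR_B] = S·[w10; w11]:
  w00 = 1, w01 = 1, w10 = -1/2, w11 = 0

1 1 -1/2 0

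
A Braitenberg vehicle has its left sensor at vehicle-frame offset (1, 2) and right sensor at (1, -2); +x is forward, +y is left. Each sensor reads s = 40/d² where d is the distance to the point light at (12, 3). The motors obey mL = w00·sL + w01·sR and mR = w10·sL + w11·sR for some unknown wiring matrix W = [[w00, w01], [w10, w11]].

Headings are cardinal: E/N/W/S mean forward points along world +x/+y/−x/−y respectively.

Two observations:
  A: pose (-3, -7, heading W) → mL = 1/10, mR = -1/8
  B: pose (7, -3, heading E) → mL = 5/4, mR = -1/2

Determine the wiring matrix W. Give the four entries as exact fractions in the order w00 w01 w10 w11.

obs A: pose=(-3,-7,W) → sL=1/10, sR=1/8, mL=1/10, mR=-1/8
obs B: pose=(7,-3,E) → sL=5/4, sR=1/2, mL=5/4, mR=-1/2
sensor matrix S = [[1/10, 1/8], [5/4, 1/2]]; det S = -17/160
solve [mL_A; mL_B] = S·[w00; w01] and [mR_A; mR_B] = S·[w10; w11]:
  w00 = 1, w01 = 0, w10 = 0, w11 = -1

1 0 0 -1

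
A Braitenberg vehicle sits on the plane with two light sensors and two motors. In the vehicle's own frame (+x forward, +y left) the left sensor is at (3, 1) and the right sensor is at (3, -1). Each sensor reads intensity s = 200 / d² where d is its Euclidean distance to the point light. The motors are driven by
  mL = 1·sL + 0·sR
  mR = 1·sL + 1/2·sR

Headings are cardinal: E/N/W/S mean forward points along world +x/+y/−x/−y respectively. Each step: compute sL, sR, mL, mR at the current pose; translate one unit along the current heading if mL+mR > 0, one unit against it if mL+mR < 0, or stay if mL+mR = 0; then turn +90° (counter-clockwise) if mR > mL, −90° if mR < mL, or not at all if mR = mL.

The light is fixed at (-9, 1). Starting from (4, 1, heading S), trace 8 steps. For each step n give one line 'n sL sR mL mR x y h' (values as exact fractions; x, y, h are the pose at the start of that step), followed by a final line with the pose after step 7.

n=0: pose=(4,1,S); sL=40/41, sR=200/153; mL=40/41, mR=10220/6273; mL+mR=16340/6273 → advance +1; mR−mL=100/153 → turn +1·90°
n=1: pose=(4,0,E); sL=25/32, sR=10/13; mL=25/32, mR=485/416; mL+mR=405/208 → advance +1; mR−mL=5/13 → turn +1·90°
n=2: pose=(5,0,N); sL=200/173, sR=200/229; mL=200/173, mR=63100/39617; mL+mR=108900/39617 → advance +1; mR−mL=100/229 → turn +1·90°
n=3: pose=(5,1,W); sL=100/61, sR=100/61; mL=100/61, mR=150/61; mL+mR=250/61 → advance +1; mR−mL=50/61 → turn +1·90°
n=4: pose=(4,1,S); sL=40/41, sR=200/153; mL=40/41, mR=10220/6273; mL+mR=16340/6273 → advance +1; mR−mL=100/153 → turn +1·90°
n=5: pose=(4,0,E); sL=25/32, sR=10/13; mL=25/32, mR=485/416; mL+mR=405/208 → advance +1; mR−mL=5/13 → turn +1·90°
n=6: pose=(5,0,N); sL=200/173, sR=200/229; mL=200/173, mR=63100/39617; mL+mR=108900/39617 → advance +1; mR−mL=100/229 → turn +1·90°
n=7: pose=(5,1,W); sL=100/61, sR=100/61; mL=100/61, mR=150/61; mL+mR=250/61 → advance +1; mR−mL=50/61 → turn +1·90°

0 40/41 200/153 40/41 10220/6273 4 1 S
1 25/32 10/13 25/32 485/416 4 0 E
2 200/173 200/229 200/173 63100/39617 5 0 N
3 100/61 100/61 100/61 150/61 5 1 W
4 40/41 200/153 40/41 10220/6273 4 1 S
5 25/32 10/13 25/32 485/416 4 0 E
6 200/173 200/229 200/173 63100/39617 5 0 N
7 100/61 100/61 100/61 150/61 5 1 W
final 4 1 S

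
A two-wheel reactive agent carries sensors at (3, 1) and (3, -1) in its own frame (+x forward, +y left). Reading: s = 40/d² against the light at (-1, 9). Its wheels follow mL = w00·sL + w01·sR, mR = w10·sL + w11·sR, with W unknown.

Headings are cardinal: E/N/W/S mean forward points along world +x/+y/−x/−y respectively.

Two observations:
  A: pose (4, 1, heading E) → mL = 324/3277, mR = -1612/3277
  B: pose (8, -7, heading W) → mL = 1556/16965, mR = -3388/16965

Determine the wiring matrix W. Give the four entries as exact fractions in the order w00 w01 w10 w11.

obs A: pose=(4,1,E) → sL=40/113, sR=8/29, mL=324/3277, mR=-1612/3277
obs B: pose=(8,-7,W) → sL=8/65, sR=40/261, mL=1556/16965, mR=-3388/16965
sensor matrix S = [[40/113, 8/29], [8/65, 40/261]]; det S = 38912/1917045
solve [mL_A; mL_B] = S·[w00; w01] and [mR_A; mR_B] = S·[w10; w11]:
  w00 = -1/2, w01 = 1, w10 = -1, w11 = -1/2

-1/2 1 -1 -1/2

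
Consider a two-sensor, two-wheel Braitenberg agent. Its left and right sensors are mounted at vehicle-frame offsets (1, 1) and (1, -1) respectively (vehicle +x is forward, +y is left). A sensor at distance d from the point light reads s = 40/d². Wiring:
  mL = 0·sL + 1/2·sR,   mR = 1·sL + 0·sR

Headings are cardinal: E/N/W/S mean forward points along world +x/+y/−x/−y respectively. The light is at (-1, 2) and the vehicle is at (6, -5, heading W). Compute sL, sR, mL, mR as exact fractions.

left sensor world pos  = (5, -6); dL² = 100
right sensor world pos = (5, -4); dR² = 72
sL = 40/100 = 2/5
sR = 40/72 = 5/9
mL = 0·sL + 1/2·sR = 5/18
mR = 1·sL + 0·sR = 2/5

2/5 5/9 5/18 2/5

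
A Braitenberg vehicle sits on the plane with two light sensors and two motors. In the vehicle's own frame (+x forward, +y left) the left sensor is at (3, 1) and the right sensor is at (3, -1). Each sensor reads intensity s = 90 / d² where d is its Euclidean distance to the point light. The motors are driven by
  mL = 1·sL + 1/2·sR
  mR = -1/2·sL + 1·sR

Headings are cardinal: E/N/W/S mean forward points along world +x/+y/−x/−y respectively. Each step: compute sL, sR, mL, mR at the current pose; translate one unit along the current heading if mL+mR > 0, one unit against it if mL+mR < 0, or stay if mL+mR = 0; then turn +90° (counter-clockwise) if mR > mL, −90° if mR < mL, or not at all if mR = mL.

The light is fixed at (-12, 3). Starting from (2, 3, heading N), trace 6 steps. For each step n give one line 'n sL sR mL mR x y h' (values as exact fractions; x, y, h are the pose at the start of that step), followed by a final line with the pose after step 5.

n=0: pose=(2,3,N); sL=45/89, sR=5/13; mL=1615/2314, mR=305/2314; mL+mR=960/1157 → advance +1; mR−mL=-655/1157 → turn -1·90°
n=1: pose=(2,4,E); sL=90/293, sR=90/289; mL=39195/84677, mR=13365/84677; mL+mR=52560/84677 → advance +1; mR−mL=-25830/84677 → turn -1·90°
n=2: pose=(3,4,S); sL=9/26, sR=9/20; mL=297/520, mR=18/65; mL+mR=441/520 → advance +1; mR−mL=-153/520 → turn -1·90°
n=3: pose=(3,3,W); sL=18/29, sR=18/29; mL=27/29, mR=9/29; mL+mR=36/29 → advance +1; mR−mL=-18/29 → turn -1·90°
n=4: pose=(2,3,N); sL=45/89, sR=5/13; mL=1615/2314, mR=305/2314; mL+mR=960/1157 → advance +1; mR−mL=-655/1157 → turn -1·90°
n=5: pose=(2,4,E); sL=90/293, sR=90/289; mL=39195/84677, mR=13365/84677; mL+mR=52560/84677 → advance +1; mR−mL=-25830/84677 → turn -1·90°

0 45/89 5/13 1615/2314 305/2314 2 3 N
1 90/293 90/289 39195/84677 13365/84677 2 4 E
2 9/26 9/20 297/520 18/65 3 4 S
3 18/29 18/29 27/29 9/29 3 3 W
4 45/89 5/13 1615/2314 305/2314 2 3 N
5 90/293 90/289 39195/84677 13365/84677 2 4 E
final 3 4 S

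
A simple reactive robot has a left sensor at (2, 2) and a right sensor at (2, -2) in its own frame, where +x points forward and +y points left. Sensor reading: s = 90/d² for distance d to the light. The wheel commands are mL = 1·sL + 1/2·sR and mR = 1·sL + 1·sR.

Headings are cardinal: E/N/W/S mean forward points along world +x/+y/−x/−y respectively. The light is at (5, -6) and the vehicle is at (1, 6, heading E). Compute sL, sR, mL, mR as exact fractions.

9/20 45/52 459/520 171/130

left sensor world pos  = (3, 8); dL² = 200
right sensor world pos = (3, 4); dR² = 104
sL = 90/200 = 9/20
sR = 90/104 = 45/52
mL = 1·sL + 1/2·sR = 459/520
mR = 1·sL + 1·sR = 171/130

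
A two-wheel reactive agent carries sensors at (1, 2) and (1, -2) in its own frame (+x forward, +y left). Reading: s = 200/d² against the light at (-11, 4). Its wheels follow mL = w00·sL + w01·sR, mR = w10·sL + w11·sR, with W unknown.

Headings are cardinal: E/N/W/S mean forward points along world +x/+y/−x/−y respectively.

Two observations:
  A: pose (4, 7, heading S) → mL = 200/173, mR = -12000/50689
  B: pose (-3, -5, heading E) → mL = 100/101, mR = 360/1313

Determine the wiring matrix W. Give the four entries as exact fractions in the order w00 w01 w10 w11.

obs A: pose=(4,7,S) → sL=200/293, sR=200/173, mL=200/173, mR=-12000/50689
obs B: pose=(-3,-5,E) → sL=20/13, sR=100/101, mL=100/101, mR=360/1313
sensor matrix S = [[200/293, 200/173], [20/13, 100/101]]; det S = -73392000/66554657
solve [mL_A; mL_B] = S·[w00; w01] and [mR_A; mR_B] = S·[w10; w11]:
  w00 = 0, w01 = 1, w10 = 1/2, w11 = -1/2

0 1 1/2 -1/2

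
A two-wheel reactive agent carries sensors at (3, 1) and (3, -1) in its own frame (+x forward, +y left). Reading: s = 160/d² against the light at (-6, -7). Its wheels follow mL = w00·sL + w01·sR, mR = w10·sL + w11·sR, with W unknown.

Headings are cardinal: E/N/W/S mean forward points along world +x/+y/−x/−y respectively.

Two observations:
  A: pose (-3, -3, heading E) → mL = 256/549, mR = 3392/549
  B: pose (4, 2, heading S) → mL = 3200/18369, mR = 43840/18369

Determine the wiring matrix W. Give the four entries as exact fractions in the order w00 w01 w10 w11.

-1/2 1/2 1 1

obs A: pose=(-3,-3,E) → sL=160/61, sR=32/9, mL=256/549, mR=3392/549
obs B: pose=(4,2,S) → sL=160/157, sR=160/117, mL=3200/18369, mR=43840/18369
sensor matrix S = [[160/61, 32/9], [160/157, 160/117]]; det S = -40960/1120509
solve [mL_A; mL_B] = S·[w00; w01] and [mR_A; mR_B] = S·[w10; w11]:
  w00 = -1/2, w01 = 1/2, w10 = 1, w11 = 1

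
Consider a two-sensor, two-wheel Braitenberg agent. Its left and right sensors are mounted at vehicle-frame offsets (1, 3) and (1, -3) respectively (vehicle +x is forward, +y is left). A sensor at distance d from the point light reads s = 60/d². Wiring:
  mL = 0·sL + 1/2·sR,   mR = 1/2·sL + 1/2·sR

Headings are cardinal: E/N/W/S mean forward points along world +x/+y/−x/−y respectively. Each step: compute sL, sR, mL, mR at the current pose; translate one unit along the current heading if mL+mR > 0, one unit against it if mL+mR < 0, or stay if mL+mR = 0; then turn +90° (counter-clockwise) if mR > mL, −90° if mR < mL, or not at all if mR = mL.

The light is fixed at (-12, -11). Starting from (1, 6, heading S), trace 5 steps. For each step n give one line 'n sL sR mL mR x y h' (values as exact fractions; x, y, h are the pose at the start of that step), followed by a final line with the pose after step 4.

0 15/128 15/89 15/178 3255/22784 1 6 S
1 60/557 12/73 6/73 5532/40661 1 5 E
2 6/41 30/289 15/289 1482/11849 2 5 N
3 12/73 60/569 30/569 5604/41537 2 6 W
4 15/128 15/89 15/178 3255/22784 1 6 S
final 1 5 E

n=0: pose=(1,6,S); sL=15/128, sR=15/89; mL=15/178, mR=3255/22784; mL+mR=5175/22784 → advance +1; mR−mL=15/256 → turn +1·90°
n=1: pose=(1,5,E); sL=60/557, sR=12/73; mL=6/73, mR=5532/40661; mL+mR=8874/40661 → advance +1; mR−mL=30/557 → turn +1·90°
n=2: pose=(2,5,N); sL=6/41, sR=30/289; mL=15/289, mR=1482/11849; mL+mR=2097/11849 → advance +1; mR−mL=3/41 → turn +1·90°
n=3: pose=(2,6,W); sL=12/73, sR=60/569; mL=30/569, mR=5604/41537; mL+mR=7794/41537 → advance +1; mR−mL=6/73 → turn +1·90°
n=4: pose=(1,6,S); sL=15/128, sR=15/89; mL=15/178, mR=3255/22784; mL+mR=5175/22784 → advance +1; mR−mL=15/256 → turn +1·90°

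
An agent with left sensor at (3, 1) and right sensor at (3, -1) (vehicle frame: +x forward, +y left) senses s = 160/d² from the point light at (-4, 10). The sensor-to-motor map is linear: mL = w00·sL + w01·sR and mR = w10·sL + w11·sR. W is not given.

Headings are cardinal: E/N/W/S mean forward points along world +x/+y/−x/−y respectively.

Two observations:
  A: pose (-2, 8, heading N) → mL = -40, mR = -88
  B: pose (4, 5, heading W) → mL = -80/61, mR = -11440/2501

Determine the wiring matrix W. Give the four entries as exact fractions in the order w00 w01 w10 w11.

obs A: pose=(-2,8,N) → sL=80, sR=16, mL=-40, mR=-88
obs B: pose=(4,5,W) → sL=160/61, sR=160/41, mL=-80/61, mR=-11440/2501
sensor matrix S = [[80, 16], [160/61, 160/41]]; det S = 675840/2501
solve [mL_A; mL_B] = S·[w00; w01] and [mR_A; mR_B] = S·[w10; w11]:
  w00 = -1/2, w01 = 0, w10 = -1, w11 = -1/2

-1/2 0 -1 -1/2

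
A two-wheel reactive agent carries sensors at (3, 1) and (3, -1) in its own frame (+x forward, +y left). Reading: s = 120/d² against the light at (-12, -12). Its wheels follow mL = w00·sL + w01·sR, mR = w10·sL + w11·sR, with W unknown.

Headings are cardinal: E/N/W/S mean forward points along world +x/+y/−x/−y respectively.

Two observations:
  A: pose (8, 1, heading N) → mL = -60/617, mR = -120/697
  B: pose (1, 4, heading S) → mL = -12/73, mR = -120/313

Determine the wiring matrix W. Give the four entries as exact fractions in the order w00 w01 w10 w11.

obs A: pose=(8,1,N) → sL=120/617, sR=120/697, mL=-60/617, mR=-120/697
obs B: pose=(1,4,S) → sL=24/73, sR=120/313, mL=-12/73, mR=-120/313
sensor matrix S = [[120/617, 120/697], [24/73, 120/313]]; det S = 176497920/9826189601
solve [mL_A; mL_B] = S·[w00; w01] and [mR_A; mR_B] = S·[w10; w11]:
  w00 = -1/2, w01 = 0, w10 = 0, w11 = -1

-1/2 0 0 -1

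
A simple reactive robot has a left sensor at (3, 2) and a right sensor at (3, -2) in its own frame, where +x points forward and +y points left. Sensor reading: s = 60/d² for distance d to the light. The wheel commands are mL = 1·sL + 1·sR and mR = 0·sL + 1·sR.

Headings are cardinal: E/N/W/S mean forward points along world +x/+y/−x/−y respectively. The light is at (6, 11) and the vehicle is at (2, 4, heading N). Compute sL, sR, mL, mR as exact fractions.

left sensor world pos  = (0, 7); dL² = 52
right sensor world pos = (4, 7); dR² = 20
sL = 60/52 = 15/13
sR = 60/20 = 3
mL = 1·sL + 1·sR = 54/13
mR = 0·sL + 1·sR = 3

15/13 3 54/13 3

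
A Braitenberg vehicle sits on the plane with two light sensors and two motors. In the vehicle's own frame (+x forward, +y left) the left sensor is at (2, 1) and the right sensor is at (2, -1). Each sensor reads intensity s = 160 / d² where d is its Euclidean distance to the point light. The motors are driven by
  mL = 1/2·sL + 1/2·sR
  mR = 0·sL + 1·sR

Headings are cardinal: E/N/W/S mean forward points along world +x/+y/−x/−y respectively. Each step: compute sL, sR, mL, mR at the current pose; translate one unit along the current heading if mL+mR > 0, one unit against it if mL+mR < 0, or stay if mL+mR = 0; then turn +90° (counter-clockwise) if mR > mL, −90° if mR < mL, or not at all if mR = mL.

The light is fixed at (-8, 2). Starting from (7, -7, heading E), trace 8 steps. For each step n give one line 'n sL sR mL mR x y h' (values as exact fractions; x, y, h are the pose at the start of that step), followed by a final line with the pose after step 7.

0 160/353 160/389 59360/137317 160/389 7 -7 E
1 16/41 80/173 3024/7093 80/173 8 -7 S
2 32/81 32/89 2720/7209 32/89 8 -8 E
3 40/117 2/5 217/585 2/5 9 -8 S
4 160/461 32/101 15456/46561 32/101 9 -9 E
5 16/53 80/229 3952/12137 80/229 10 -9 S
6 160/521 160/569 87200/296449 160/569 10 -10 E
7 40/149 4/13 558/1937 4/13 11 -10 S
final 11 -11 E

n=0: pose=(7,-7,E); sL=160/353, sR=160/389; mL=59360/137317, mR=160/389; mL+mR=115840/137317 → advance +1; mR−mL=-2880/137317 → turn -1·90°
n=1: pose=(8,-7,S); sL=16/41, sR=80/173; mL=3024/7093, mR=80/173; mL+mR=6304/7093 → advance +1; mR−mL=256/7093 → turn +1·90°
n=2: pose=(8,-8,E); sL=32/81, sR=32/89; mL=2720/7209, mR=32/89; mL+mR=5312/7209 → advance +1; mR−mL=-128/7209 → turn -1·90°
n=3: pose=(9,-8,S); sL=40/117, sR=2/5; mL=217/585, mR=2/5; mL+mR=451/585 → advance +1; mR−mL=17/585 → turn +1·90°
n=4: pose=(9,-9,E); sL=160/461, sR=32/101; mL=15456/46561, mR=32/101; mL+mR=30208/46561 → advance +1; mR−mL=-704/46561 → turn -1·90°
n=5: pose=(10,-9,S); sL=16/53, sR=80/229; mL=3952/12137, mR=80/229; mL+mR=8192/12137 → advance +1; mR−mL=288/12137 → turn +1·90°
n=6: pose=(10,-10,E); sL=160/521, sR=160/569; mL=87200/296449, mR=160/569; mL+mR=170560/296449 → advance +1; mR−mL=-3840/296449 → turn -1·90°
n=7: pose=(11,-10,S); sL=40/149, sR=4/13; mL=558/1937, mR=4/13; mL+mR=1154/1937 → advance +1; mR−mL=38/1937 → turn +1·90°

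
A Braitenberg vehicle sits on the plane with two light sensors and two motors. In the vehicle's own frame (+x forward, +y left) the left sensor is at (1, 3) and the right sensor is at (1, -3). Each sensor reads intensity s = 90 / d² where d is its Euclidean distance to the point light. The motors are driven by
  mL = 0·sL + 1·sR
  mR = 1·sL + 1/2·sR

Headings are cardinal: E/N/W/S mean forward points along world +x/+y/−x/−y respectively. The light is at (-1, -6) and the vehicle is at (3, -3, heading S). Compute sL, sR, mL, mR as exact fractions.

90/53 18 18 567/53

left sensor world pos  = (6, -4); dL² = 53
right sensor world pos = (0, -4); dR² = 5
sL = 90/53 = 90/53
sR = 90/5 = 18
mL = 0·sL + 1·sR = 18
mR = 1·sL + 1/2·sR = 567/53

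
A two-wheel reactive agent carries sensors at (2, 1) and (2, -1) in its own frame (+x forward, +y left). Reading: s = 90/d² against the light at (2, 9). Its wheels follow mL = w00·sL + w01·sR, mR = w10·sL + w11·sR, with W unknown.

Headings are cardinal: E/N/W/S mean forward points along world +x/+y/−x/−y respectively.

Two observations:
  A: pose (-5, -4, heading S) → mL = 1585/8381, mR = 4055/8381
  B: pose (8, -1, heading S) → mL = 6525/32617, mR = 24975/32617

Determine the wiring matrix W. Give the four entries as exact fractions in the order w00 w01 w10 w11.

1 -1/2 1/2 1

obs A: pose=(-5,-4,S) → sL=10/29, sR=90/289, mL=1585/8381, mR=4055/8381
obs B: pose=(8,-1,S) → sL=90/193, sR=90/169, mL=6525/32617, mR=24975/32617
sensor matrix S = [[10/29, 90/289], [90/193, 90/169]]; det S = 10501200/273363077
solve [mL_A; mL_B] = S·[w00; w01] and [mR_A; mR_B] = S·[w10; w11]:
  w00 = 1, w01 = -1/2, w10 = 1/2, w11 = 1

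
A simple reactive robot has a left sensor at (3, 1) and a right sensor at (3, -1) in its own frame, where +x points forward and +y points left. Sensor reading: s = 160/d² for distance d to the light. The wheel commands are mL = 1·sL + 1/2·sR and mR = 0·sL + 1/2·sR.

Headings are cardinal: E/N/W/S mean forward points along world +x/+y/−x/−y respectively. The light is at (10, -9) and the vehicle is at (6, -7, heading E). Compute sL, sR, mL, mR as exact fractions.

left sensor world pos  = (9, -6); dL² = 10
right sensor world pos = (9, -8); dR² = 2
sL = 160/10 = 16
sR = 160/2 = 80
mL = 1·sL + 1/2·sR = 56
mR = 0·sL + 1/2·sR = 40

16 80 56 40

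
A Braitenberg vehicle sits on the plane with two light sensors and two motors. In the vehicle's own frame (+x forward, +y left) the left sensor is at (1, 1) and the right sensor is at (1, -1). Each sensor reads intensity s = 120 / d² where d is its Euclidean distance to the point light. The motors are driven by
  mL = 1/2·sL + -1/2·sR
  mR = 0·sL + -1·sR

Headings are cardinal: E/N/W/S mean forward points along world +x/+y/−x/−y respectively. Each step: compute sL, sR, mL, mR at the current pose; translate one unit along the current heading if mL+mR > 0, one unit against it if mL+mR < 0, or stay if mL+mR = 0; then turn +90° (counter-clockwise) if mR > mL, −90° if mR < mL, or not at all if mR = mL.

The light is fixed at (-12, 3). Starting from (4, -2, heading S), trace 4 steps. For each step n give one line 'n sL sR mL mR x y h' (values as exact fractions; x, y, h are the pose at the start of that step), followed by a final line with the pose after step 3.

n=0: pose=(4,-2,S); sL=24/65, sR=40/87; mL=-256/5655, mR=-40/87; mL+mR=-952/1885 → advance -1; mR−mL=-2344/5655 → turn -1·90°
n=1: pose=(4,-1,W); sL=12/25, sR=20/39; mL=-16/975, mR=-20/39; mL+mR=-172/325 → advance -1; mR−mL=-484/975 → turn -1·90°
n=2: pose=(5,-1,N); sL=24/53, sR=40/111; mL=272/5883, mR=-40/111; mL+mR=-616/1961 → advance -1; mR−mL=-2392/5883 → turn -1·90°
n=3: pose=(5,-2,E); sL=6/17, sR=1/3; mL=1/102, mR=-1/3; mL+mR=-11/34 → advance -1; mR−mL=-35/102 → turn -1·90°

0 24/65 40/87 -256/5655 -40/87 4 -2 S
1 12/25 20/39 -16/975 -20/39 4 -1 W
2 24/53 40/111 272/5883 -40/111 5 -1 N
3 6/17 1/3 1/102 -1/3 5 -2 E
final 4 -2 S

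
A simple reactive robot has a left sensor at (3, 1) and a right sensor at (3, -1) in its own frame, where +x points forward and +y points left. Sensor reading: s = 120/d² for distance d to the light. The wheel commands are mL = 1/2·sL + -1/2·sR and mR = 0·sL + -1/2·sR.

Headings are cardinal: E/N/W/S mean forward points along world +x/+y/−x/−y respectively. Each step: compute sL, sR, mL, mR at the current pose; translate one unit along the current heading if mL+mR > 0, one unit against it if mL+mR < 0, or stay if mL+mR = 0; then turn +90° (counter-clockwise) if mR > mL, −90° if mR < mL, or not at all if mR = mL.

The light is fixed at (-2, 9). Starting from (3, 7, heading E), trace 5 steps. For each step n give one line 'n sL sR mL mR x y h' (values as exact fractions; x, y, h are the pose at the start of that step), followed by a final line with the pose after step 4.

0 24/13 120/73 96/949 -60/73 3 7 E
1 12/5 60/17 -48/85 -30/17 2 7 S
2 24 120 -48 -60 2 8 W
3 6 3 3/2 -3/2 3 8 N
4 15/8 30/17 15/272 -15/17 3 8 E
final 2 8 S

n=0: pose=(3,7,E); sL=24/13, sR=120/73; mL=96/949, mR=-60/73; mL+mR=-684/949 → advance -1; mR−mL=-12/13 → turn -1·90°
n=1: pose=(2,7,S); sL=12/5, sR=60/17; mL=-48/85, mR=-30/17; mL+mR=-198/85 → advance -1; mR−mL=-6/5 → turn -1·90°
n=2: pose=(2,8,W); sL=24, sR=120; mL=-48, mR=-60; mL+mR=-108 → advance -1; mR−mL=-12 → turn -1·90°
n=3: pose=(3,8,N); sL=6, sR=3; mL=3/2, mR=-3/2; mL+mR=0 → advance +0; mR−mL=-3 → turn -1·90°
n=4: pose=(3,8,E); sL=15/8, sR=30/17; mL=15/272, mR=-15/17; mL+mR=-225/272 → advance -1; mR−mL=-15/16 → turn -1·90°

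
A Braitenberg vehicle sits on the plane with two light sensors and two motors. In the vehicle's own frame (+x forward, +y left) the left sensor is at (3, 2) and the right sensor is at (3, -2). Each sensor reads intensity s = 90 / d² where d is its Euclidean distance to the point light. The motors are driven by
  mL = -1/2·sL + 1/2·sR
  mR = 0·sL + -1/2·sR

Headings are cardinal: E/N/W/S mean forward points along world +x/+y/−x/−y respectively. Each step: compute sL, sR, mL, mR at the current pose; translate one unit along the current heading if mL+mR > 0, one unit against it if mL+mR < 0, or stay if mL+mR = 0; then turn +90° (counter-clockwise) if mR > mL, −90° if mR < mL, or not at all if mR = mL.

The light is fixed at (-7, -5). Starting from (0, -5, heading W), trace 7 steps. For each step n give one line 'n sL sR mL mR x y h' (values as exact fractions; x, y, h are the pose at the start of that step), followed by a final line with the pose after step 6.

0 9/2 9/2 0 -9/4 0 -5 W
1 2 90/109 -64/109 -45/109 1 -5 N
2 45/17 45/13 90/221 -45/26 1 -6 W
3 90/53 18/25 -648/1325 -9/25 2 -6 N
4 45/26 5/2 5/13 -5/4 2 -7 W
5 18/13 18/29 -144/377 -9/29 3 -7 N
6 45/37 9/5 54/185 -9/10 3 -8 W
final 4 -8 N

n=0: pose=(0,-5,W); sL=9/2, sR=9/2; mL=0, mR=-9/4; mL+mR=-9/4 → advance -1; mR−mL=-9/4 → turn -1·90°
n=1: pose=(1,-5,N); sL=2, sR=90/109; mL=-64/109, mR=-45/109; mL+mR=-1 → advance -1; mR−mL=19/109 → turn +1·90°
n=2: pose=(1,-6,W); sL=45/17, sR=45/13; mL=90/221, mR=-45/26; mL+mR=-45/34 → advance -1; mR−mL=-945/442 → turn -1·90°
n=3: pose=(2,-6,N); sL=90/53, sR=18/25; mL=-648/1325, mR=-9/25; mL+mR=-45/53 → advance -1; mR−mL=171/1325 → turn +1·90°
n=4: pose=(2,-7,W); sL=45/26, sR=5/2; mL=5/13, mR=-5/4; mL+mR=-45/52 → advance -1; mR−mL=-85/52 → turn -1·90°
n=5: pose=(3,-7,N); sL=18/13, sR=18/29; mL=-144/377, mR=-9/29; mL+mR=-9/13 → advance -1; mR−mL=27/377 → turn +1·90°
n=6: pose=(3,-8,W); sL=45/37, sR=9/5; mL=54/185, mR=-9/10; mL+mR=-45/74 → advance -1; mR−mL=-441/370 → turn -1·90°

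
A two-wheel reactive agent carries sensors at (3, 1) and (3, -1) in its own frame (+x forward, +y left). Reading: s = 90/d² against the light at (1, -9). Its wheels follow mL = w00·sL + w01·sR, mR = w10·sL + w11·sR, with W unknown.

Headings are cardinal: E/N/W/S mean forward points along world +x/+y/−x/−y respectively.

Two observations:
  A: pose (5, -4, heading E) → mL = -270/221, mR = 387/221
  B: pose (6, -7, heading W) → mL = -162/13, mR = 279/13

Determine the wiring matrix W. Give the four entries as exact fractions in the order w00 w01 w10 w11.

obs A: pose=(5,-4,E) → sL=18/17, sR=18/13, mL=-270/221, mR=387/221
obs B: pose=(6,-7,W) → sL=18, sR=90/13, mL=-162/13, mR=279/13
sensor matrix S = [[18/17, 18/13], [18, 90/13]]; det S = -3888/221
solve [mL_A; mL_B] = S·[w00; w01] and [mR_A; mR_B] = S·[w10; w11]:
  w00 = -1/2, w01 = -1/2, w10 = 1, w11 = 1/2

-1/2 -1/2 1 1/2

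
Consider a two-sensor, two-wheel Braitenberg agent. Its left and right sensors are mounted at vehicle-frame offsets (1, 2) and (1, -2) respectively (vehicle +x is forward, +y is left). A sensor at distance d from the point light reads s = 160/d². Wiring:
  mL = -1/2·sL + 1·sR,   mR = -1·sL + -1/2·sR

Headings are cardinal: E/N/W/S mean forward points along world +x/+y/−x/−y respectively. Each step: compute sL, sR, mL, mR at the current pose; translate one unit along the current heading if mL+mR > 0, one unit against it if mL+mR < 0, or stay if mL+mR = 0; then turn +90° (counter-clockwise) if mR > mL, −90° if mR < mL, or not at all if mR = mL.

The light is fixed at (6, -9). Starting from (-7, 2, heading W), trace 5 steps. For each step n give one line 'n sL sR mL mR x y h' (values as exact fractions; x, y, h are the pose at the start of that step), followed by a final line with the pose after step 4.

0 160/277 32/73 3024/20221 -16112/20221 -7 2 W
1 8/17 40/61 436/1037 -828/1037 -6 2 N
2 32/53 32/37 1104/1961 -2032/1961 -6 1 E
3 80/101 80/153 1960/15453 -16280/15453 -7 1 S
4 160/277 32/73 3024/20221 -16112/20221 -7 2 W
final -6 2 N

n=0: pose=(-7,2,W); sL=160/277, sR=32/73; mL=3024/20221, mR=-16112/20221; mL+mR=-13088/20221 → advance -1; mR−mL=-19136/20221 → turn -1·90°
n=1: pose=(-6,2,N); sL=8/17, sR=40/61; mL=436/1037, mR=-828/1037; mL+mR=-392/1037 → advance -1; mR−mL=-1264/1037 → turn -1·90°
n=2: pose=(-6,1,E); sL=32/53, sR=32/37; mL=1104/1961, mR=-2032/1961; mL+mR=-928/1961 → advance -1; mR−mL=-3136/1961 → turn -1·90°
n=3: pose=(-7,1,S); sL=80/101, sR=80/153; mL=1960/15453, mR=-16280/15453; mL+mR=-14320/15453 → advance -1; mR−mL=-6080/5151 → turn -1·90°
n=4: pose=(-7,2,W); sL=160/277, sR=32/73; mL=3024/20221, mR=-16112/20221; mL+mR=-13088/20221 → advance -1; mR−mL=-19136/20221 → turn -1·90°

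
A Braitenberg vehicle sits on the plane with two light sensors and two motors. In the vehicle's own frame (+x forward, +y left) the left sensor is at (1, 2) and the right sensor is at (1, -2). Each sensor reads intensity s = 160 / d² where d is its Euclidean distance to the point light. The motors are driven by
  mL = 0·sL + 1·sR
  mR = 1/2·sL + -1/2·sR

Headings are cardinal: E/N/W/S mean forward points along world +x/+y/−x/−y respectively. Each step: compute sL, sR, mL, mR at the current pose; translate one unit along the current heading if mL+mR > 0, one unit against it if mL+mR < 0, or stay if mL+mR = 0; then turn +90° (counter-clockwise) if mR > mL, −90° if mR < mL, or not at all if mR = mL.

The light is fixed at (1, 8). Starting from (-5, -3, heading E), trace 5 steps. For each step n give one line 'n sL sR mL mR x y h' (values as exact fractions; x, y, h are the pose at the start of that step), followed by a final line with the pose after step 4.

n=0: pose=(-5,-3,E); sL=80/53, sR=80/97; mL=80/97, mR=1760/5141; mL+mR=6000/5141 → advance +1; mR−mL=-2480/5141 → turn -1·90°
n=1: pose=(-4,-3,S); sL=160/153, sR=160/193; mL=160/193, mR=3200/29529; mL+mR=27680/29529 → advance +1; mR−mL=-21280/29529 → turn -1·90°
n=2: pose=(-4,-4,W); sL=20/29, sR=20/17; mL=20/17, mR=-120/493; mL+mR=460/493 → advance +1; mR−mL=-700/493 → turn -1·90°
n=3: pose=(-5,-4,N); sL=32/37, sR=160/137; mL=160/137, mR=-768/5069; mL+mR=5152/5069 → advance +1; mR−mL=-6688/5069 → turn -1·90°
n=4: pose=(-5,-3,E); sL=80/53, sR=80/97; mL=80/97, mR=1760/5141; mL+mR=6000/5141 → advance +1; mR−mL=-2480/5141 → turn -1·90°

0 80/53 80/97 80/97 1760/5141 -5 -3 E
1 160/153 160/193 160/193 3200/29529 -4 -3 S
2 20/29 20/17 20/17 -120/493 -4 -4 W
3 32/37 160/137 160/137 -768/5069 -5 -4 N
4 80/53 80/97 80/97 1760/5141 -5 -3 E
final -4 -3 S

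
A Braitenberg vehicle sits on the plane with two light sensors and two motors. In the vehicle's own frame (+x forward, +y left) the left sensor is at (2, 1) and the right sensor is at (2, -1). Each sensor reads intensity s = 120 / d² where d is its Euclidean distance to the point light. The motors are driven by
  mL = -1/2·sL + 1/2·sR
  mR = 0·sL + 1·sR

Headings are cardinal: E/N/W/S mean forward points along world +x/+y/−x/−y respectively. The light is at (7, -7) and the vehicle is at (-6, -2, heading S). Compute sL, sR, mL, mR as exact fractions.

left sensor world pos  = (-5, -4); dL² = 153
right sensor world pos = (-7, -4); dR² = 205
sL = 120/153 = 40/51
sR = 120/205 = 24/41
mL = -1/2·sL + 1/2·sR = -208/2091
mR = 0·sL + 1·sR = 24/41

40/51 24/41 -208/2091 24/41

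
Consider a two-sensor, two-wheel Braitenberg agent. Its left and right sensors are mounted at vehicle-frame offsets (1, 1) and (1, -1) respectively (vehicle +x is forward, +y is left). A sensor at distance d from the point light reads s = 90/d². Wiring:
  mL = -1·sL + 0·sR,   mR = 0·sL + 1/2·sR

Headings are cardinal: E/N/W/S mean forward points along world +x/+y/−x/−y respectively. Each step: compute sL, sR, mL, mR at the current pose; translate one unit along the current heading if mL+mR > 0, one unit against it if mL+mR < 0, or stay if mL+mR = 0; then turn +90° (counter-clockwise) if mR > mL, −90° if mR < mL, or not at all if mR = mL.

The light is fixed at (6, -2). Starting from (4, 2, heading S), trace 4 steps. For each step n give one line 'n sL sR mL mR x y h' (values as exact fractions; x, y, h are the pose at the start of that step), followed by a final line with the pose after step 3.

0 9 5 -9 5/2 4 2 S
1 90/37 90/17 -90/37 45/17 4 3 E
2 9/4 5/2 -9/4 5/4 5 3 N
3 90/13 90/29 -90/13 45/29 5 2 W
final 6 2 S

n=0: pose=(4,2,S); sL=9, sR=5; mL=-9, mR=5/2; mL+mR=-13/2 → advance -1; mR−mL=23/2 → turn +1·90°
n=1: pose=(4,3,E); sL=90/37, sR=90/17; mL=-90/37, mR=45/17; mL+mR=135/629 → advance +1; mR−mL=3195/629 → turn +1·90°
n=2: pose=(5,3,N); sL=9/4, sR=5/2; mL=-9/4, mR=5/4; mL+mR=-1 → advance -1; mR−mL=7/2 → turn +1·90°
n=3: pose=(5,2,W); sL=90/13, sR=90/29; mL=-90/13, mR=45/29; mL+mR=-2025/377 → advance -1; mR−mL=3195/377 → turn +1·90°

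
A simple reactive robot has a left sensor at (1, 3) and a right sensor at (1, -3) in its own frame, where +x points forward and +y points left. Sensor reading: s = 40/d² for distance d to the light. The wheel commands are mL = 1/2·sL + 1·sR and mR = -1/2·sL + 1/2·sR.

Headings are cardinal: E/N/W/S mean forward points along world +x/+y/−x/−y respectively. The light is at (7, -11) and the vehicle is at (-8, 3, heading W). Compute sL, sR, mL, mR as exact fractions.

left sensor world pos  = (-9, 0); dL² = 377
right sensor world pos = (-9, 6); dR² = 545
sL = 40/377 = 40/377
sR = 40/545 = 8/109
mL = 1/2·sL + 1·sR = 5196/41093
mR = -1/2·sL + 1/2·sR = -672/41093

40/377 8/109 5196/41093 -672/41093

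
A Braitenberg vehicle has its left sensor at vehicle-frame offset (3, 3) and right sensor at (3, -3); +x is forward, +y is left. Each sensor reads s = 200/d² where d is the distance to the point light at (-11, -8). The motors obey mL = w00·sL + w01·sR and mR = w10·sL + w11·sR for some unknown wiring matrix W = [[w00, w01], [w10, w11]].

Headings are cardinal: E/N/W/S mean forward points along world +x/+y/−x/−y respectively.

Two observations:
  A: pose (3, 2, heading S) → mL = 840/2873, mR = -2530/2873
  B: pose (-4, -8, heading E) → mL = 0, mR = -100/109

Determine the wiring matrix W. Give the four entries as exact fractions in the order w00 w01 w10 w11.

obs A: pose=(3,2,S) → sL=100/169, sR=20/17, mL=840/2873, mR=-2530/2873
obs B: pose=(-4,-8,E) → sL=200/109, sR=200/109, mL=0, mR=-100/109
sensor matrix S = [[100/169, 20/17], [200/109, 200/109]]; det S = -336000/313157
solve [mL_A; mL_B] = S·[w00; w01] and [mR_A; mR_B] = S·[w10; w11]:
  w00 = -1/2, w01 = 1/2, w10 = 1/2, w11 = -1

-1/2 1/2 1/2 -1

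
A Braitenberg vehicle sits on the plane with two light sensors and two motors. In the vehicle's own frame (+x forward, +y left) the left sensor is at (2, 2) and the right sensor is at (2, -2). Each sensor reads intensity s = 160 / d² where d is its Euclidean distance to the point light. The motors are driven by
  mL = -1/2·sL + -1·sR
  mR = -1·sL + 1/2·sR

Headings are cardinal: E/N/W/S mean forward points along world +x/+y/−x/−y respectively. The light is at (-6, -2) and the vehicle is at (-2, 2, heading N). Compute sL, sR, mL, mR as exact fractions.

4 20/9 -38/9 -26/9

left sensor world pos  = (-4, 4); dL² = 40
right sensor world pos = (0, 4); dR² = 72
sL = 160/40 = 4
sR = 160/72 = 20/9
mL = -1/2·sL + -1·sR = -38/9
mR = -1·sL + 1/2·sR = -26/9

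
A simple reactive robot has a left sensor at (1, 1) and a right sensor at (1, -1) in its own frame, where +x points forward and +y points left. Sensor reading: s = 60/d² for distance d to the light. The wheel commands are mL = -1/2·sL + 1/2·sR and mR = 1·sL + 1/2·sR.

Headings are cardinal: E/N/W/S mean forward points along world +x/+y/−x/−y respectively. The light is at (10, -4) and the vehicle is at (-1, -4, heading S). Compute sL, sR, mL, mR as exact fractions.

left sensor world pos  = (0, -5); dL² = 101
right sensor world pos = (-2, -5); dR² = 145
sL = 60/101 = 60/101
sR = 60/145 = 12/29
mL = -1/2·sL + 1/2·sR = -264/2929
mR = 1·sL + 1/2·sR = 2346/2929

60/101 12/29 -264/2929 2346/2929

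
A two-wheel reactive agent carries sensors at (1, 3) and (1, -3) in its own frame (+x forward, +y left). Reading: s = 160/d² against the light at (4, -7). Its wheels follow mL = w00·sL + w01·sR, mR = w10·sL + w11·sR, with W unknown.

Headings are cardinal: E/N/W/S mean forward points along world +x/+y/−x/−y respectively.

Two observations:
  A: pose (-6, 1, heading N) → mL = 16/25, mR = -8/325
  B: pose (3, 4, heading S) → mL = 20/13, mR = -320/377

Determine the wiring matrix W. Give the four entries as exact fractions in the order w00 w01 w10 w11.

obs A: pose=(-6,1,N) → sL=16/25, sR=16/13, mL=16/25, mR=-8/325
obs B: pose=(3,4,S) → sL=20/13, sR=40/29, mL=20/13, mR=-320/377
sensor matrix S = [[16/25, 16/13], [20/13, 40/29]]; det S = -24768/24505
solve [mL_A; mL_B] = S·[w00; w01] and [mR_A; mR_B] = S·[w10; w11]:
  w00 = 1, w01 = 0, w10 = -1, w11 = 1/2

1 0 -1 1/2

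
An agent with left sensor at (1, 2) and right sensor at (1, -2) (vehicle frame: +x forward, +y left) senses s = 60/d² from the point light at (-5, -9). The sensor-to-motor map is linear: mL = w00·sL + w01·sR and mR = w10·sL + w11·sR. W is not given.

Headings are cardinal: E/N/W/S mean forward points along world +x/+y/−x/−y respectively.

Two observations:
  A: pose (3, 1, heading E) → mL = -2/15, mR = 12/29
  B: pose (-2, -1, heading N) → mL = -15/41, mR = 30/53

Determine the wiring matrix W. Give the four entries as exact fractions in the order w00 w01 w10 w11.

obs A: pose=(3,1,E) → sL=4/15, sR=12/29, mL=-2/15, mR=12/29
obs B: pose=(-2,-1,N) → sL=30/41, sR=30/53, mL=-15/41, mR=30/53
sensor matrix S = [[4/15, 12/29], [30/41, 30/53]]; det S = -9568/63017
solve [mL_A; mL_B] = S·[w00; w01] and [mR_A; mR_B] = S·[w10; w11]:
  w00 = -1/2, w01 = 0, w10 = 0, w11 = 1

-1/2 0 0 1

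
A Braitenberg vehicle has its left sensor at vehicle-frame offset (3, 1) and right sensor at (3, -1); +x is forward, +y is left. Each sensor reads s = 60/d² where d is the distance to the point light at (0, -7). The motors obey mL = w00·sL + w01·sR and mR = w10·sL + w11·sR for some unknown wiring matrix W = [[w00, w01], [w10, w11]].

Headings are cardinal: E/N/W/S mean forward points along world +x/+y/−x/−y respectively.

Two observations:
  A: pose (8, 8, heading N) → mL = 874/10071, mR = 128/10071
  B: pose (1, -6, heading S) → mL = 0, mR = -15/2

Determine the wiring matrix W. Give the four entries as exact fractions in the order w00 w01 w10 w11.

obs A: pose=(8,8,N) → sL=60/373, sR=4/27, mL=874/10071, mR=128/10071
obs B: pose=(1,-6,S) → sL=15/2, sR=15, mL=0, mR=-15/2
sensor matrix S = [[60/373, 4/27], [15/2, 15]]; det S = 4370/3357
solve [mL_A; mL_B] = S·[w00; w01] and [mR_A; mR_B] = S·[w10; w11]:
  w00 = 1, w01 = -1/2, w10 = 1, w11 = -1

1 -1/2 1 -1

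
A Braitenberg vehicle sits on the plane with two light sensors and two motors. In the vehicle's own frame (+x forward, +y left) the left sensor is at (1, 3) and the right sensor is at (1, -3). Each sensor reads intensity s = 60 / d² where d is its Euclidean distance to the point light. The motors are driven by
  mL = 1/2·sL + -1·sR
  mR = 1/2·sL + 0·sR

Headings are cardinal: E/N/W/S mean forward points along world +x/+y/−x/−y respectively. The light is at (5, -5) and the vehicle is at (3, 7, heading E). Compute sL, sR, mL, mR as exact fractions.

30/113 30/41 -2775/4633 15/113

left sensor world pos  = (4, 10); dL² = 226
right sensor world pos = (4, 4); dR² = 82
sL = 60/226 = 30/113
sR = 60/82 = 30/41
mL = 1/2·sL + -1·sR = -2775/4633
mR = 1/2·sL + 0·sR = 15/113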